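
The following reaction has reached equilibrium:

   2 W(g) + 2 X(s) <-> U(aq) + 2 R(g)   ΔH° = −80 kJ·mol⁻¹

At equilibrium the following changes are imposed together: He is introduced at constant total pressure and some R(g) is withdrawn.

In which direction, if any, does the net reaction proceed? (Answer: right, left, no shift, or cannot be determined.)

Adding inert gas at constant total pressure expands the volume, scaling every reacting partial pressure by the same factor. Δn_gas = 2 − 2 = 0, so Q is unchanged — no shift.
Removing R (g), a product, drives the reaction to the right.
Only the nonzero effect(s) matter; the net shift is to the right.

right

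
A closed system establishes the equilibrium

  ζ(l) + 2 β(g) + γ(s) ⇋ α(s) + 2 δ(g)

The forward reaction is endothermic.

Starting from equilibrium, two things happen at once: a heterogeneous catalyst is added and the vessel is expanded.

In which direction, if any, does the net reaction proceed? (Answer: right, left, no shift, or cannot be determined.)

no shift

A catalyst speeds both forward and reverse rates equally; it changes neither Q nor K — no shift from this change.
Gas moles: reactants 2, products 2. Δn_gas = 0, so a volume change leaves Q equal to K — no shift from this change.
None of the changes alters Q relative to K, so there is no net shift.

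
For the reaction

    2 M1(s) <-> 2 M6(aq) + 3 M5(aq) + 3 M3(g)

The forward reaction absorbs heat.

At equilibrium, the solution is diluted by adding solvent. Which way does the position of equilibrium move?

right

Dilution lowers every aqueous concentration by the same factor. Δn_aq = 5 − 0 = +5, so the system shifts toward the side with more dissolved moles — to the right.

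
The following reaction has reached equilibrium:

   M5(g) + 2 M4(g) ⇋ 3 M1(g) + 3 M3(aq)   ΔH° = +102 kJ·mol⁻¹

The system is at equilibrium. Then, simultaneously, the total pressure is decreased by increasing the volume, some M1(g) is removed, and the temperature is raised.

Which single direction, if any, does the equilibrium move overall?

right

Gas moles: reactants 3, products 3. Δn_gas = 0, so a volume change leaves Q equal to K — no shift from this change.
Removing M1 (g), a product, drives the reaction to the right.
The forward reaction is endothermic. Raising T favours the endothermic direction — shift to the right.
Only the nonzero effect(s) matter; the net shift is to the right.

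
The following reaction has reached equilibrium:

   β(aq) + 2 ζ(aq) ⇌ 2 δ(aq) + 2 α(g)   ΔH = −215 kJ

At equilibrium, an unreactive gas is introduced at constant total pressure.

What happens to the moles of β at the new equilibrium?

decreases

Adding inert gas at constant total pressure expands the volume and lowers every reacting partial pressure. With Δn_gas = 2 − 0 = +2, Q moves away from K toward the side with fewer gas moles, so the system shifts toward the side with more gas moles — to the right.
The net shift is to the right. β is a reactant, so its amount decreases.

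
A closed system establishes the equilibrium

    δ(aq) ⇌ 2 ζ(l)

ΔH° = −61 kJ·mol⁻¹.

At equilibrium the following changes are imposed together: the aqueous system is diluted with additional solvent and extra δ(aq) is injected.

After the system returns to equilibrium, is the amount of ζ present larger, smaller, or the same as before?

Dilution lowers every aqueous concentration by the same factor. Δn_aq = 0 − 1 = -1, so the system shifts toward the side with more dissolved moles — to the left.
Adding δ (aq), a reactant, drives the reaction to the right.
The two effects oppose each other, so the net shift — and hence the change in ζ — cannot be determined from the given information.

cannot be determined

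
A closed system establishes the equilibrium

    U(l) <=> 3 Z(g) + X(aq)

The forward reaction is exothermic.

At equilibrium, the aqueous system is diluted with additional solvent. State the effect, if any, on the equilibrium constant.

The equilibrium constant depends only on temperature. This perturbation may move the position of equilibrium, but since T is unchanged, K itself is unchanged.

unchanged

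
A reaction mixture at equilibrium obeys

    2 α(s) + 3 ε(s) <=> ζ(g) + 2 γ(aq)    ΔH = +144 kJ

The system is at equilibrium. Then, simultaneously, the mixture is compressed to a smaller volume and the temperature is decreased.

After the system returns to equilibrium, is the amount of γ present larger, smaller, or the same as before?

decreases

Gas moles: reactants 0, products 1 (Δn_gas = +1). Compression shifts the system toward the side with fewer moles of gas — to the left.
The forward reaction is endothermic. Lowering T favours the exothermic direction — shift to the left.
The net shift is to the left. γ is a product, so its amount decreases.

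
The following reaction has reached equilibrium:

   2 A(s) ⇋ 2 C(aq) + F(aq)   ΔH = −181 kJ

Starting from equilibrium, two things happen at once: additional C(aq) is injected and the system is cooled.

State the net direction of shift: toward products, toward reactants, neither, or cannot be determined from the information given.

cannot be determined

Adding C (aq), a product, drives the reaction to the left.
The forward reaction is exothermic. Lowering T favours the exothermic direction — shift to the right.
The individual effects push in opposite directions; without quantitative information the net direction cannot be determined.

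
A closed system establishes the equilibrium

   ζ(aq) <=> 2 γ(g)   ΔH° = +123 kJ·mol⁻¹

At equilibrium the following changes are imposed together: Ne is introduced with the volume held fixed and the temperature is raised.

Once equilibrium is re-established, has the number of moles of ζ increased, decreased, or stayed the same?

At constant volume, adding an inert gas leaves every reacting species' partial pressure unchanged, so Q is unchanged — no shift from this change.
The forward reaction is endothermic. Raising T favours the endothermic direction — shift to the right.
The net shift is to the right. ζ is a reactant, so its amount decreases.

decreases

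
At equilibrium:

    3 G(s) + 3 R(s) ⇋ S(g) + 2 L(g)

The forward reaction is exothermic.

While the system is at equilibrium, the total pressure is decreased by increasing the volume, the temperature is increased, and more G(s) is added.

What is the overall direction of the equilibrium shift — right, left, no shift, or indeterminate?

cannot be determined

Gas moles: reactants 0, products 3 (Δn_gas = +3). Expansion shifts the system toward the side with more moles of gas — to the right.
The forward reaction is exothermic. Raising T favours the endothermic direction — shift to the left.
G is a pure solid; its activity is 1 regardless of amount, so Q is unaffected — no shift from this change.
The individual effects push in opposite directions; without quantitative information the net direction cannot be determined.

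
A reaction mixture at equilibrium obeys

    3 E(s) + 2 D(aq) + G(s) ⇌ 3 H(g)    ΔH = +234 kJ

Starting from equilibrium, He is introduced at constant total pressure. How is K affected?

The equilibrium constant depends only on temperature. This perturbation may move the position of equilibrium, but since T is unchanged, K itself is unchanged.

unchanged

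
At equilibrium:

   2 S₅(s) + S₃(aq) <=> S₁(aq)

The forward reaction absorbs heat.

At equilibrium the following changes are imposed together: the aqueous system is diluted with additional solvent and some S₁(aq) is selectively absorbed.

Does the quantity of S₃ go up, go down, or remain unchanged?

decreases

Dilution scales every aqueous concentration by the same factor. Δn_aq = 1 − 1 = 0, so Q is unchanged — no shift.
Removing S₁ (aq), a product, drives the reaction to the right.
The net shift is to the right. S₃ is a reactant, so its amount decreases.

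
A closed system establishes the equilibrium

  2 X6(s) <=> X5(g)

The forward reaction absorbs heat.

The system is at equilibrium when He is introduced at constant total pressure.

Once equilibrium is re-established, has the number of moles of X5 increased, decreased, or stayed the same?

Adding inert gas at constant total pressure expands the volume and lowers every reacting partial pressure. With Δn_gas = 1 − 0 = +1, Q moves away from K toward the side with fewer gas moles, so the system shifts toward the side with more gas moles — to the right.
The net shift is to the right. X5 is a product, so its amount increases.

increases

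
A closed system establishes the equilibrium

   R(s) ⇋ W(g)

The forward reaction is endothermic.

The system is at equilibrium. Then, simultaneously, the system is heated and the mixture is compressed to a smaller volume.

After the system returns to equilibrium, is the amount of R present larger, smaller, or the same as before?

cannot be determined

The forward reaction is endothermic. Raising T favours the endothermic direction — shift to the right.
Gas moles: reactants 0, products 1 (Δn_gas = +1). Compression shifts the system toward the side with fewer moles of gas — to the left.
The two effects oppose each other, so the net shift — and hence the change in R — cannot be determined from the given information.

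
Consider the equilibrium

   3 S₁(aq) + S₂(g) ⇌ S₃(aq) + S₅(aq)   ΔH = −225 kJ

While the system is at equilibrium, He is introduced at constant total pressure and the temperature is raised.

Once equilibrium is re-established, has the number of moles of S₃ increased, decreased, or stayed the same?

decreases

Adding inert gas at constant total pressure expands the volume and lowers every reacting partial pressure. With Δn_gas = 0 − 1 = -1, Q moves away from K toward the side with fewer gas moles, so the system shifts toward the side with more gas moles — to the left.
The forward reaction is exothermic. Raising T favours the endothermic direction — shift to the left.
The net shift is to the left. S₃ is a product, so its amount decreases.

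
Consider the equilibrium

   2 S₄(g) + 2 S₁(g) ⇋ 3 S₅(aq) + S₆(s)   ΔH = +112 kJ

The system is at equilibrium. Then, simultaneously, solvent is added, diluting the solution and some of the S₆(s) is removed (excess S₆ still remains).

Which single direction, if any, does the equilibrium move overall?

right

Dilution lowers every aqueous concentration by the same factor. Δn_aq = 3 − 0 = +3, so the system shifts toward the side with more dissolved moles — to the right.
S₆ is a pure solid; its activity is 1 regardless of amount, so Q is unaffected — no shift from this change.
Only the nonzero effect(s) matter; the net shift is to the right.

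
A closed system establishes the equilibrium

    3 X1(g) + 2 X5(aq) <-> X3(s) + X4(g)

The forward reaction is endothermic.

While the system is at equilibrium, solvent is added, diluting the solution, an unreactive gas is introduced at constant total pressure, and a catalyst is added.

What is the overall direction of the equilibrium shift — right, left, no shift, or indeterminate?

Dilution lowers every aqueous concentration by the same factor. Δn_aq = 0 − 2 = -2, so the system shifts toward the side with more dissolved moles — to the left.
Adding inert gas at constant total pressure expands the volume and lowers every reacting partial pressure. With Δn_gas = 1 − 3 = -2, Q moves away from K toward the side with fewer gas moles, so the system shifts toward the side with more gas moles — to the left.
A catalyst speeds both forward and reverse rates equally; it changes neither Q nor K — no shift from this change.
Only the nonzero effect(s) matter; the net shift is to the left.

left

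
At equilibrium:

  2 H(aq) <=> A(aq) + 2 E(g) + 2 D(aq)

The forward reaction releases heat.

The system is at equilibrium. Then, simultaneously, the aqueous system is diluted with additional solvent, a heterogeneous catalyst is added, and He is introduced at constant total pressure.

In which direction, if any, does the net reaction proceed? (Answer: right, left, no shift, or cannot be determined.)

right

Dilution lowers every aqueous concentration by the same factor. Δn_aq = 3 − 2 = +1, so the system shifts toward the side with more dissolved moles — to the right.
A catalyst speeds both forward and reverse rates equally; it changes neither Q nor K — no shift from this change.
Adding inert gas at constant total pressure expands the volume and lowers every reacting partial pressure. With Δn_gas = 2 − 0 = +2, Q moves away from K toward the side with fewer gas moles, so the system shifts toward the side with more gas moles — to the right.
Only the nonzero effect(s) matter; the net shift is to the right.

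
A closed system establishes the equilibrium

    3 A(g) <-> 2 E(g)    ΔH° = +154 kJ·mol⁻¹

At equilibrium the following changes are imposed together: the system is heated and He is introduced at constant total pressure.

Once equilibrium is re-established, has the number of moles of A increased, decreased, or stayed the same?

The forward reaction is endothermic. Raising T favours the endothermic direction — shift to the right.
Adding inert gas at constant total pressure expands the volume and lowers every reacting partial pressure. With Δn_gas = 2 − 3 = -1, Q moves away from K toward the side with fewer gas moles, so the system shifts toward the side with more gas moles — to the left.
The two effects oppose each other, so the net shift — and hence the change in A — cannot be determined from the given information.

cannot be determined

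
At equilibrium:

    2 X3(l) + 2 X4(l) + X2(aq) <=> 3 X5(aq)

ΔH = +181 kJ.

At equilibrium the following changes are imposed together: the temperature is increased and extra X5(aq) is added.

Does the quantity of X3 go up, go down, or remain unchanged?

cannot be determined

The forward reaction is endothermic. Raising T favours the endothermic direction — shift to the right.
Adding X5 (aq), a product, drives the reaction to the left.
The two effects oppose each other, so the net shift — and hence the change in X3 — cannot be determined from the given information.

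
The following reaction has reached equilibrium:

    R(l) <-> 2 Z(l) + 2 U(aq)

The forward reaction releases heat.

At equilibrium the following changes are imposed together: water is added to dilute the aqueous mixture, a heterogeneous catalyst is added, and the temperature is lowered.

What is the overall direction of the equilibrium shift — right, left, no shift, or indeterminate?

Dilution lowers every aqueous concentration by the same factor. Δn_aq = 2 − 0 = +2, so the system shifts toward the side with more dissolved moles — to the right.
A catalyst speeds both forward and reverse rates equally; it changes neither Q nor K — no shift from this change.
The forward reaction is exothermic. Lowering T favours the exothermic direction — shift to the right.
Only the nonzero effect(s) matter; the net shift is to the right.

right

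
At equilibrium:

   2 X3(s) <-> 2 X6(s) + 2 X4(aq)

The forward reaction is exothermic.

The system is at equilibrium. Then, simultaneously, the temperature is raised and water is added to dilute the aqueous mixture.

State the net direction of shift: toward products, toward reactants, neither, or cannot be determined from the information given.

The forward reaction is exothermic. Raising T favours the endothermic direction — shift to the left.
Dilution lowers every aqueous concentration by the same factor. Δn_aq = 2 − 0 = +2, so the system shifts toward the side with more dissolved moles — to the right.
The individual effects push in opposite directions; without quantitative information the net direction cannot be determined.

cannot be determined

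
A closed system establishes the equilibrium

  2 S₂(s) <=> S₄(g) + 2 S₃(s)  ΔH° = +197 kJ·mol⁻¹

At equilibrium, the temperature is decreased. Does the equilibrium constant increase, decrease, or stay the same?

decreases

K depends on temperature via the van 't Hoff relation. The forward reaction is endothermic, so lowering T decreases K.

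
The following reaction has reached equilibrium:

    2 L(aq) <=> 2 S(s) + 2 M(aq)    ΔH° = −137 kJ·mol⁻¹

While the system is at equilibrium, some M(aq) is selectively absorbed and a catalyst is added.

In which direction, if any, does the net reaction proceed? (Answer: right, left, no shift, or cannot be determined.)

right

Removing M (aq), a product, drives the reaction to the right.
A catalyst speeds both forward and reverse rates equally; it changes neither Q nor K — no shift from this change.
Only the nonzero effect(s) matter; the net shift is to the right.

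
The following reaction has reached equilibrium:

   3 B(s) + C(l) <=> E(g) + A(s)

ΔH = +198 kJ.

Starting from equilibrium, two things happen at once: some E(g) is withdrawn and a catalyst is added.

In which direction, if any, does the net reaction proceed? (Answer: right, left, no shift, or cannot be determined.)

right

Removing E (g), a product, drives the reaction to the right.
A catalyst speeds both forward and reverse rates equally; it changes neither Q nor K — no shift from this change.
Only the nonzero effect(s) matter; the net shift is to the right.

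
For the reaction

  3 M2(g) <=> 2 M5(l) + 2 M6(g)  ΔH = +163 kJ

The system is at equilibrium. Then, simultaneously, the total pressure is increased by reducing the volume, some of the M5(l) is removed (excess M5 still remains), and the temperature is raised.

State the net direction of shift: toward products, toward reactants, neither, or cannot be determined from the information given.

right

Gas moles: reactants 3, products 2 (Δn_gas = -1). Compression shifts the system toward the side with fewer moles of gas — to the right.
M5 is a pure liquid; its activity is 1 regardless of amount, so Q is unaffected — no shift from this change.
The forward reaction is endothermic. Raising T favours the endothermic direction — shift to the right.
Only the nonzero effect(s) matter; the net shift is to the right.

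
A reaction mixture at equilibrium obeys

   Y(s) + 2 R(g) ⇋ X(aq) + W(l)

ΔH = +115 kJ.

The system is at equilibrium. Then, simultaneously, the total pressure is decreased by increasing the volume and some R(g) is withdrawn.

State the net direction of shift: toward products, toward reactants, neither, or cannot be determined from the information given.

Gas moles: reactants 2, products 0 (Δn_gas = -2). Expansion shifts the system toward the side with more moles of gas — to the left.
Removing R (g), a reactant, drives the reaction to the left.
All effects act in the same direction — net shift to the left.

left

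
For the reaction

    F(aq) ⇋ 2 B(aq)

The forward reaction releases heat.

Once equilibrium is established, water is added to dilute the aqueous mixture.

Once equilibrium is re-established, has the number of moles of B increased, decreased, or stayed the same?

Dilution lowers every aqueous concentration by the same factor. Δn_aq = 2 − 1 = +1, so the system shifts toward the side with more dissolved moles — to the right.
The net shift is to the right. B is a product, so its amount increases.

increases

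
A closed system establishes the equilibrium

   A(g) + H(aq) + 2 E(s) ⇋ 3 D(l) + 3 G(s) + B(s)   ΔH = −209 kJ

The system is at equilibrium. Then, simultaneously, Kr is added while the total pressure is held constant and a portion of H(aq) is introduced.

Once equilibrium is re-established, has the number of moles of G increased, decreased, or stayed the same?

cannot be determined

Adding inert gas at constant total pressure expands the volume and lowers every reacting partial pressure. With Δn_gas = 0 − 1 = -1, Q moves away from K toward the side with fewer gas moles, so the system shifts toward the side with more gas moles — to the left.
Adding H (aq), a reactant, drives the reaction to the right.
The two effects oppose each other, so the net shift — and hence the change in G — cannot be determined from the given information.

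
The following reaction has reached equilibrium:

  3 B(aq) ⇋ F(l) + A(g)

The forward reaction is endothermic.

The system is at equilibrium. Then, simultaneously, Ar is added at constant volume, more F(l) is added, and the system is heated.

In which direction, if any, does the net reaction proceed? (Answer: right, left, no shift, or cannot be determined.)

right

At constant volume, adding an inert gas leaves every reacting species' partial pressure unchanged, so Q is unchanged — no shift from this change.
F is a pure liquid; its activity is 1 regardless of amount, so Q is unaffected — no shift from this change.
The forward reaction is endothermic. Raising T favours the endothermic direction — shift to the right.
Only the nonzero effect(s) matter; the net shift is to the right.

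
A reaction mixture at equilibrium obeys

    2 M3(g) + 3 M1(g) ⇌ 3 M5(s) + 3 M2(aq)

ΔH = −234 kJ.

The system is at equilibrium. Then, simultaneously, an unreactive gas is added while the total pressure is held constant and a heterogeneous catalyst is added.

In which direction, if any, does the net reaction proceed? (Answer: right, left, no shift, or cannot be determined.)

Adding inert gas at constant total pressure expands the volume and lowers every reacting partial pressure. With Δn_gas = 0 − 5 = -5, Q moves away from K toward the side with fewer gas moles, so the system shifts toward the side with more gas moles — to the left.
A catalyst speeds both forward and reverse rates equally; it changes neither Q nor K — no shift from this change.
Only the nonzero effect(s) matter; the net shift is to the left.

left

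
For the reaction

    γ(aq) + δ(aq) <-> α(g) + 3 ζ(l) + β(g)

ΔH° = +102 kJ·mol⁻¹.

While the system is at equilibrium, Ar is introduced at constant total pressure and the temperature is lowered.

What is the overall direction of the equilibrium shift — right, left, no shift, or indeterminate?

cannot be determined

Adding inert gas at constant total pressure expands the volume and lowers every reacting partial pressure. With Δn_gas = 2 − 0 = +2, Q moves away from K toward the side with fewer gas moles, so the system shifts toward the side with more gas moles — to the right.
The forward reaction is endothermic. Lowering T favours the exothermic direction — shift to the left.
The individual effects push in opposite directions; without quantitative information the net direction cannot be determined.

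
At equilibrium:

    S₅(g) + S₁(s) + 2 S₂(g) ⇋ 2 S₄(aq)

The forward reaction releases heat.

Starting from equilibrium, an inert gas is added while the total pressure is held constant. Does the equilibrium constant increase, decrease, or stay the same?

The equilibrium constant depends only on temperature. This perturbation may move the position of equilibrium, but since T is unchanged, K itself is unchanged.

unchanged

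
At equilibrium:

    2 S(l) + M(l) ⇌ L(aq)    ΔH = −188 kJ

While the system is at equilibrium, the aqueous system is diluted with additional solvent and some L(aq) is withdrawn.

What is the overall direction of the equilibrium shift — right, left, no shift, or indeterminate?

right

Dilution lowers every aqueous concentration by the same factor. Δn_aq = 1 − 0 = +1, so the system shifts toward the side with more dissolved moles — to the right.
Removing L (aq), a product, drives the reaction to the right.
All effects act in the same direction — net shift to the right.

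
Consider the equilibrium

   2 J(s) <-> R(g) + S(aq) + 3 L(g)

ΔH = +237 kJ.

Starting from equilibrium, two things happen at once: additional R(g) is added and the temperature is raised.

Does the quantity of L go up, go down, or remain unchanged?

Adding R (g), a product, drives the reaction to the left.
The forward reaction is endothermic. Raising T favours the endothermic direction — shift to the right.
The two effects oppose each other, so the net shift — and hence the change in L — cannot be determined from the given information.

cannot be determined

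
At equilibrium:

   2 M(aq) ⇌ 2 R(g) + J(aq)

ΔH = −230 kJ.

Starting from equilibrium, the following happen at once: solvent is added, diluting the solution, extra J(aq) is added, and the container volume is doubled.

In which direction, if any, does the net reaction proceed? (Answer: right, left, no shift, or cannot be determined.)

cannot be determined

Dilution lowers every aqueous concentration by the same factor. Δn_aq = 1 − 2 = -1, so the system shifts toward the side with more dissolved moles — to the left.
Adding J (aq), a product, drives the reaction to the left.
Gas moles: reactants 0, products 2 (Δn_gas = +2). Expansion shifts the system toward the side with more moles of gas — to the right.
The individual effects push in opposite directions; without quantitative information the net direction cannot be determined.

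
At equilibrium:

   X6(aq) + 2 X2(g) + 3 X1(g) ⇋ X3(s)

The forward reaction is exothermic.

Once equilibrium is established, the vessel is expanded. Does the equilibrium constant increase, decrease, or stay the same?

The equilibrium constant depends only on temperature. This perturbation may move the position of equilibrium, but since T is unchanged, K itself is unchanged.

unchanged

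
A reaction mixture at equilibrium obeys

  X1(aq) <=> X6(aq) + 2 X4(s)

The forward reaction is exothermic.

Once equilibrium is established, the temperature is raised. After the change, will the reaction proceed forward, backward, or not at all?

left

The forward reaction is exothermic. Raising T favours the endothermic direction — shift to the left.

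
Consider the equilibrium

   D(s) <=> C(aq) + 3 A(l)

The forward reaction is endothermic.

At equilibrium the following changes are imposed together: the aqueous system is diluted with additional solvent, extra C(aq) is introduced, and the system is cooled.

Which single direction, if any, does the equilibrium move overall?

cannot be determined

Dilution lowers every aqueous concentration by the same factor. Δn_aq = 1 − 0 = +1, so the system shifts toward the side with more dissolved moles — to the right.
Adding C (aq), a product, drives the reaction to the left.
The forward reaction is endothermic. Lowering T favours the exothermic direction — shift to the left.
The individual effects push in opposite directions; without quantitative information the net direction cannot be determined.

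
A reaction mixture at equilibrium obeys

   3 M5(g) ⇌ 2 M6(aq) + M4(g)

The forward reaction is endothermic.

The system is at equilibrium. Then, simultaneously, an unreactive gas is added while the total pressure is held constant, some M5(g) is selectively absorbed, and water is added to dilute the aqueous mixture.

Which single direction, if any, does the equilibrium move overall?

cannot be determined

Adding inert gas at constant total pressure expands the volume and lowers every reacting partial pressure. With Δn_gas = 1 − 3 = -2, Q moves away from K toward the side with fewer gas moles, so the system shifts toward the side with more gas moles — to the left.
Removing M5 (g), a reactant, drives the reaction to the left.
Dilution lowers every aqueous concentration by the same factor. Δn_aq = 2 − 0 = +2, so the system shifts toward the side with more dissolved moles — to the right.
The individual effects push in opposite directions; without quantitative information the net direction cannot be determined.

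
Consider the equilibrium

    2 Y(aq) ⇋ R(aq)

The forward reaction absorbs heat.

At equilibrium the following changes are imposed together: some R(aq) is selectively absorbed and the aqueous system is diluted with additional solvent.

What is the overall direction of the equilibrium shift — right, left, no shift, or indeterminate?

Removing R (aq), a product, drives the reaction to the right.
Dilution lowers every aqueous concentration by the same factor. Δn_aq = 1 − 2 = -1, so the system shifts toward the side with more dissolved moles — to the left.
The individual effects push in opposite directions; without quantitative information the net direction cannot be determined.

cannot be determined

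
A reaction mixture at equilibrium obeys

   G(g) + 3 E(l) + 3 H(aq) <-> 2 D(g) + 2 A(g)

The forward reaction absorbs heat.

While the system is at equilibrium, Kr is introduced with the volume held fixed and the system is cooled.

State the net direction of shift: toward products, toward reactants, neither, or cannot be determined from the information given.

At constant volume, adding an inert gas leaves every reacting species' partial pressure unchanged, so Q is unchanged — no shift from this change.
The forward reaction is endothermic. Lowering T favours the exothermic direction — shift to the left.
Only the nonzero effect(s) matter; the net shift is to the left.

left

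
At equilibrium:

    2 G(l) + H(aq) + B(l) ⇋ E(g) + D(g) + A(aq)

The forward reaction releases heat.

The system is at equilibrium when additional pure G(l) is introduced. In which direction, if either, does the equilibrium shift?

no shift

G is a pure liquid; its activity is 1 regardless of amount, so Q is unaffected — no shift from this change.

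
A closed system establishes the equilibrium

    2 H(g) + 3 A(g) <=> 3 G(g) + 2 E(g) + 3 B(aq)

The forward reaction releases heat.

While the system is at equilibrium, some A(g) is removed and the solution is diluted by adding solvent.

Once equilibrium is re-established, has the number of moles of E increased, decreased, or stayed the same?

Removing A (g), a reactant, drives the reaction to the left.
Dilution lowers every aqueous concentration by the same factor. Δn_aq = 3 − 0 = +3, so the system shifts toward the side with more dissolved moles — to the right.
The two effects oppose each other, so the net shift — and hence the change in E — cannot be determined from the given information.

cannot be determined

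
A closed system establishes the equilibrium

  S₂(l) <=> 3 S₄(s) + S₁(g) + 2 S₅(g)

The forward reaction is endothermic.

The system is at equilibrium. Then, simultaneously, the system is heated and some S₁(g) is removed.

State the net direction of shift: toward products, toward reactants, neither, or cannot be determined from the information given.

right

The forward reaction is endothermic. Raising T favours the endothermic direction — shift to the right.
Removing S₁ (g), a product, drives the reaction to the right.
All effects act in the same direction — net shift to the right.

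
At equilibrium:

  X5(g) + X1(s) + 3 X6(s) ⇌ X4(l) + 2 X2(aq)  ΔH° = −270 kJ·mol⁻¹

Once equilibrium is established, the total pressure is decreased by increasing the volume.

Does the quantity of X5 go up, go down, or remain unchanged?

increases

Gas moles: reactants 1, products 0 (Δn_gas = -1). Expansion shifts the system toward the side with more moles of gas — to the left.
The net shift is to the left. X5 is a reactant, so its amount increases.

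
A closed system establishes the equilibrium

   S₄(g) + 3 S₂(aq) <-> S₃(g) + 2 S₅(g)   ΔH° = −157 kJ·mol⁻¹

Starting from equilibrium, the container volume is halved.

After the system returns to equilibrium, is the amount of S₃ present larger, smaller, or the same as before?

decreases

Gas moles: reactants 1, products 3 (Δn_gas = +2). Compression shifts the system toward the side with fewer moles of gas — to the left.
The net shift is to the left. S₃ is a product, so its amount decreases.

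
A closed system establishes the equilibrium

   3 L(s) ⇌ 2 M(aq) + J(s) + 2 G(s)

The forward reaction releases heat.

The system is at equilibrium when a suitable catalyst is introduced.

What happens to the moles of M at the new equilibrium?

A catalyst speeds both forward and reverse rates equally; it changes neither Q nor K — no shift from this change.
No net shift occurs, so the amount of M is unchanged.

unchanged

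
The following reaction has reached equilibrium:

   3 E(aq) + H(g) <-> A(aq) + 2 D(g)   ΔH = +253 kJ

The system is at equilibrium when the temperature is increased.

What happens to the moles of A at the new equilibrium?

increases

The forward reaction is endothermic. Raising T favours the endothermic direction — shift to the right.
The net shift is to the right. A is a product, so its amount increases.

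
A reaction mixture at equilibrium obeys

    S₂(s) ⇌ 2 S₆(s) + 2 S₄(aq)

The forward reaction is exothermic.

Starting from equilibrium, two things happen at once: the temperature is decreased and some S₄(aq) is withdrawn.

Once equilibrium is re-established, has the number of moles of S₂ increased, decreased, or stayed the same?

The forward reaction is exothermic. Lowering T favours the exothermic direction — shift to the right.
Removing S₄ (aq), a product, drives the reaction to the right.
The net shift is to the right. S₂ is a reactant, so its amount decreases.

decreases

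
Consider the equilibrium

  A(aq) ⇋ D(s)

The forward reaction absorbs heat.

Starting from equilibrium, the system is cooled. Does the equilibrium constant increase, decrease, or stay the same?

decreases

K depends on temperature via the van 't Hoff relation. The forward reaction is endothermic, so lowering T decreases K.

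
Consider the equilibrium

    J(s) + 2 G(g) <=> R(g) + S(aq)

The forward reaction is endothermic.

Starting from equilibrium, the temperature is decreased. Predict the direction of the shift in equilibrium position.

The forward reaction is endothermic. Lowering T favours the exothermic direction — shift to the left.

left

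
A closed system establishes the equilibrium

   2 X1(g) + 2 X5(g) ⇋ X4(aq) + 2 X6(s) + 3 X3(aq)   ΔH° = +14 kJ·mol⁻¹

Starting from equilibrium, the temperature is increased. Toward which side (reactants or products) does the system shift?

right

The forward reaction is endothermic. Raising T favours the endothermic direction — shift to the right.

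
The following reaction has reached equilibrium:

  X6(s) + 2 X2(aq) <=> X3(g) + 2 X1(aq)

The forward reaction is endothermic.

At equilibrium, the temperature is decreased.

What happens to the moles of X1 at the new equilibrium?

decreases

The forward reaction is endothermic. Lowering T favours the exothermic direction — shift to the left.
The net shift is to the left. X1 is a product, so its amount decreases.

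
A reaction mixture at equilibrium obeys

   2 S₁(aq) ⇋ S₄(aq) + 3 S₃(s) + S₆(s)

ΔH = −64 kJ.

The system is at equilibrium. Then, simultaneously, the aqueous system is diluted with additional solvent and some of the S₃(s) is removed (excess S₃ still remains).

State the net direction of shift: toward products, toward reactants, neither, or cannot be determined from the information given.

Dilution lowers every aqueous concentration by the same factor. Δn_aq = 1 − 2 = -1, so the system shifts toward the side with more dissolved moles — to the left.
S₃ is a pure solid; its activity is 1 regardless of amount, so Q is unaffected — no shift from this change.
Only the nonzero effect(s) matter; the net shift is to the left.

left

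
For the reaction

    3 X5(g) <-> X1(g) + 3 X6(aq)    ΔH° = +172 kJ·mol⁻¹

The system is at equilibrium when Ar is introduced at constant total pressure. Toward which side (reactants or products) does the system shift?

Adding inert gas at constant total pressure expands the volume and lowers every reacting partial pressure. With Δn_gas = 1 − 3 = -2, Q moves away from K toward the side with fewer gas moles, so the system shifts toward the side with more gas moles — to the left.

left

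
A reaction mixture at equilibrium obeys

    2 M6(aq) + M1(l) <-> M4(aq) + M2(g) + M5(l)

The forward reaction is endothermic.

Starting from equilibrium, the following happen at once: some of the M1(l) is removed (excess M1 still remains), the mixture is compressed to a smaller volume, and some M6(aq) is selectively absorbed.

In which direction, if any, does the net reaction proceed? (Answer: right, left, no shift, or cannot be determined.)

M1 is a pure liquid; its activity is 1 regardless of amount, so Q is unaffected — no shift from this change.
Gas moles: reactants 0, products 1 (Δn_gas = +1). Compression shifts the system toward the side with fewer moles of gas — to the left.
Removing M6 (aq), a reactant, drives the reaction to the left.
Only the nonzero effect(s) matter; the net shift is to the left.

left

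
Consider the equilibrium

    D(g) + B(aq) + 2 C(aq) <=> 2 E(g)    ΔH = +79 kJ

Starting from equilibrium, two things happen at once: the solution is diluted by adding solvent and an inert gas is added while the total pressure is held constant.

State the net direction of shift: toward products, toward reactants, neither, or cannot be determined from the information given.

cannot be determined

Dilution lowers every aqueous concentration by the same factor. Δn_aq = 0 − 3 = -3, so the system shifts toward the side with more dissolved moles — to the left.
Adding inert gas at constant total pressure expands the volume and lowers every reacting partial pressure. With Δn_gas = 2 − 1 = +1, Q moves away from K toward the side with fewer gas moles, so the system shifts toward the side with more gas moles — to the right.
The individual effects push in opposite directions; without quantitative information the net direction cannot be determined.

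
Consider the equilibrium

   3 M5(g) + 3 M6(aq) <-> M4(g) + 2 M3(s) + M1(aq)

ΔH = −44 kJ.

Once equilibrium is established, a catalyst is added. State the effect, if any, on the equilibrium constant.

unchanged

The equilibrium constant depends only on temperature. This perturbation changes neither the position of equilibrium nor K.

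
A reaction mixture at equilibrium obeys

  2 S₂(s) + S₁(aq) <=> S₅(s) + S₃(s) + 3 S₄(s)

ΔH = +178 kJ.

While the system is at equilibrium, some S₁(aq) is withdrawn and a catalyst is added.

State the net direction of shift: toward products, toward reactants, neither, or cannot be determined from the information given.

left

Removing S₁ (aq), a reactant, drives the reaction to the left.
A catalyst speeds both forward and reverse rates equally; it changes neither Q nor K — no shift from this change.
Only the nonzero effect(s) matter; the net shift is to the left.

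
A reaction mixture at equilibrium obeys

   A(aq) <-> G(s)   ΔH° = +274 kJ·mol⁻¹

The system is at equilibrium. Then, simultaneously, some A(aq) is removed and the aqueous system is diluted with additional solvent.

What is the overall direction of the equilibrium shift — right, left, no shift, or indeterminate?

Removing A (aq), a reactant, drives the reaction to the left.
Dilution lowers every aqueous concentration by the same factor. Δn_aq = 0 − 1 = -1, so the system shifts toward the side with more dissolved moles — to the left.
All effects act in the same direction — net shift to the left.

left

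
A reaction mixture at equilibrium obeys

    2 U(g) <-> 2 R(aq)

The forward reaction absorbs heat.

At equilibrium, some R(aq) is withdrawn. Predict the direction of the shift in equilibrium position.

Removing R (aq), a product, drives the reaction to the right.

right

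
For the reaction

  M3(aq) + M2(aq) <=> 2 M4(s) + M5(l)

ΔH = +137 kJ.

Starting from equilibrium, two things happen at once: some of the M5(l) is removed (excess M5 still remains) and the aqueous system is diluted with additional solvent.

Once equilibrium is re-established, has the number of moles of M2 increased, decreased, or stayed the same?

M5 is a pure liquid; its activity is 1 regardless of amount, so Q is unaffected — no shift from this change.
Dilution lowers every aqueous concentration by the same factor. Δn_aq = 0 − 2 = -2, so the system shifts toward the side with more dissolved moles — to the left.
The net shift is to the left. M2 is a reactant, so its amount increases.

increases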